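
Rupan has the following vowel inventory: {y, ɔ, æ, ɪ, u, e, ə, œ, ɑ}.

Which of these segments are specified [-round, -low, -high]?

Checking each segment against [-round], [-low], [-high]: /e/ (mid front unrounded tense vowel), /ə/ (mid central vowel (schwa)) satisfy every feature; every other segment in the inventory fails at least one.

e, ə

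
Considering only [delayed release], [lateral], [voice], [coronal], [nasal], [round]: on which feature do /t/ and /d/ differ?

[voice]

The two segments share [−delayed release], [−lateral], [+coronal], [−nasal], [−round]. The only feature from the list on which they differ: /t/ is [−voice] while /d/ is [+voice].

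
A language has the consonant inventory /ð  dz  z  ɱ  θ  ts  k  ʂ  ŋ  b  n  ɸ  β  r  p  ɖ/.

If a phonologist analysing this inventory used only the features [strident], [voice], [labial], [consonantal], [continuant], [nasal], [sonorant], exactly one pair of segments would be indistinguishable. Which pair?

Both /n/ and /ŋ/ are [-strident], [+voice], [-labial], [+consonantal], [-continuant], [+nasal], [+sonorant]. Since the list omits [coronal] and [dorsal] — which do distinguish the alveolar nasal from the velar nasal — this pair collapses; all other pairs remain distinct.

n, ŋ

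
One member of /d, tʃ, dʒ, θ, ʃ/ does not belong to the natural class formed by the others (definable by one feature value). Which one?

d

[distributed] groups all but one: /dʒ, ʃ, θ, tʃ/ share [+distributed] while /d/ (voiced alveolar stop) alone is [−distributed]. Removing any other segment would not leave a single-feature class that excludes it.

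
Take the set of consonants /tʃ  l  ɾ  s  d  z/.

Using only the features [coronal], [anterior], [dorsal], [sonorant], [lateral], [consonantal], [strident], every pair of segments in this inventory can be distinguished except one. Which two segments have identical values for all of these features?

Both /s/ and /z/ are [+coronal], [+anterior], [−dorsal], [−sonorant], [−lateral], [+consonantal], [+strident]. Since the list omits [voice] — which does distinguish the voiceless alveolar fricative from the voiced alveolar fricative — this pair collapses; all other pairs remain distinct.

s, z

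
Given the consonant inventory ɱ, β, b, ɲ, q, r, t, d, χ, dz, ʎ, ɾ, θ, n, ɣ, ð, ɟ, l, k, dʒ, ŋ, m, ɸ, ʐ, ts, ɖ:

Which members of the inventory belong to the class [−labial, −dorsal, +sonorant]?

Eliminate segments failing any feature: /ɱ, β, b, m, ɸ/ are [+labial]; /ɲ, q, χ, ʎ, ɣ, ɟ, k, ŋ/ are [+dorsal]; /t, d, dz, θ, ð, dʒ, ʐ, ts, ɖ/ are [−sonorant]. The remaining /r, ɾ, n, l/ satisfy [−labial], [−dorsal], [+sonorant].

r, ɾ, n, l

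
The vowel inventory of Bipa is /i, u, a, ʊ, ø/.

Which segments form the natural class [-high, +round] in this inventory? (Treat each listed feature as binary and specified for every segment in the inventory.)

First, the [-high] segments are /a, ø/.
Of those, [+round] leaves /ø/.

ø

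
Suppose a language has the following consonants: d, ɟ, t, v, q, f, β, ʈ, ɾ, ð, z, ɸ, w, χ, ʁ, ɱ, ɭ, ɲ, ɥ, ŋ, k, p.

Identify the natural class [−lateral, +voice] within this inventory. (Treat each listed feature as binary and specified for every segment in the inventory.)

Among the inventory, the [−lateral] segments are /d, ɟ, t, v, q, f, β, ʈ, ɾ, ð, z, ɸ, w, χ, ʁ, ɱ, ɲ, ɥ, ŋ, k, p/.
Of those, [+voice] leaves /d, ɟ, v, β, ɾ, ð, z, w, ʁ, ɱ, ɲ, ɥ, ŋ/.

d, ɟ, v, β, ɾ, ð, z, w, ʁ, ɱ, ɲ, ɥ, ŋ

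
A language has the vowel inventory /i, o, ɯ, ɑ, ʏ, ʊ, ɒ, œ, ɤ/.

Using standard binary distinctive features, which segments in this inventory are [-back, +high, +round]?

ʏ

Checking each segment against [-back], [+high], [+round]: /ʏ/ (high front rounded lax vowel) satisfies every feature; every other segment in the inventory fails at least one.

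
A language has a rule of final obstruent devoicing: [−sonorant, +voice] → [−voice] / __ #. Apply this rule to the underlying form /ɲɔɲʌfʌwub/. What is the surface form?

Only the final segment /b/ is both word-final and matches the structural description. It is a voiced bilabial stop, so [−sonorant, +voice] holds; changing it to [−voice] with all other features held fixed yields /p/ (voiceless bilabial stop). No other segment meets both the structural description and the environment, so the output is [ɲɔɲʌfʌwup].

[ɲɔɲʌfʌwup]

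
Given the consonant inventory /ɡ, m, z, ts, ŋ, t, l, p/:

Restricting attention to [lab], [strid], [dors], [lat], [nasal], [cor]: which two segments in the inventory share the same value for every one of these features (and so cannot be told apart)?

z, ts

Both /z/ and /ts/ are [-labial], [+strident], [-dorsal], [-lateral], [-nasal], [+coronal]. Since the list omits [voice] and [continuant] — which do distinguish the voiced alveolar fricative from the voiceless alveolar affricate — this pair collapses; all other pairs remain distinct.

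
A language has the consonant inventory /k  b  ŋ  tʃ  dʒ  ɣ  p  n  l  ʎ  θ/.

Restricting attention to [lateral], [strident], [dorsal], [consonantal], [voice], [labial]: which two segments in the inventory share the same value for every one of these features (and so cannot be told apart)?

ɣ, ŋ

Both /ɣ/ and /ŋ/ are [−lateral], [−strident], [+dorsal], [+consonantal], [+voice], [−labial]. Since the list omits [sonorant], [nasal] and [continuant] — which do distinguish the voiced velar fricative from the velar nasal — this pair collapses; all other pairs remain distinct.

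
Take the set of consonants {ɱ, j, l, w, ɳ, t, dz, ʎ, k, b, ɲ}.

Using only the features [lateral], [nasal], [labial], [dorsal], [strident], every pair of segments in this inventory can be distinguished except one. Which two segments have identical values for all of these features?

k, j

On the given features, /k/ and /j/ have an identical profile: [−lateral], [−nasal], [−labial], [+dorsal], [−strident]. No other two segments in the inventory coincide on all 5 features. (They do differ in [sonorant], [voice], [continuant] and [back], which are not among the given features.)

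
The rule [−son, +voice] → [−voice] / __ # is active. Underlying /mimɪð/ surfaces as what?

/ð/ satisfies [−son, +voice] and sits in __ #. The [−voice] counterpart of the voiced dental fricative is /θ/. Other segments in /mimɪð/ either fail the structural description or are not in the environment, so the surface form is [mimɪθ].

[mimɪθ]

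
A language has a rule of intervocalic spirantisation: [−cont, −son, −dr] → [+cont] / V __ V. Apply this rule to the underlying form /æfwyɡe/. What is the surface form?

Only /ɡ/ occurs between two vowels (/y/ __ /e/) and matches the structural description. It is a voiced velar stop, so [−cont, −son, −dr] holds; changing it to [+continuant] with all other features held fixed yields /ɣ/ (voiced velar fricative). No other segment meets both the structural description and the environment, so the output is [æfwyɣe].

[æfwyɣe]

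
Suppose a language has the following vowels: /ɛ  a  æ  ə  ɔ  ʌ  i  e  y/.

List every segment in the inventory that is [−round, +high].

i

The [−round] segments are /ɛ, a, æ, ə, ʌ, i, e/.
Then [+high] leaves /i/.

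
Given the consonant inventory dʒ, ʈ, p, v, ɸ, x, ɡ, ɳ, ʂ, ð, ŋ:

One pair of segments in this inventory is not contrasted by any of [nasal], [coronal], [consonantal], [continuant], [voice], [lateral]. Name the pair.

x, ɸ

On the given features, /x/ and /ɸ/ have an identical profile: [-nasal], [-coronal], [+consonantal], [+continuant], [-voice], [-lateral]. No other two segments in the inventory coincide on all 6 features. (They do differ in [labial] and [dorsal], which are not among the given features.)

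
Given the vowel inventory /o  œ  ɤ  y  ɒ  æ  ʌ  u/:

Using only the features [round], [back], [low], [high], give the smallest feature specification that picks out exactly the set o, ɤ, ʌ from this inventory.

/o, ɤ, ʌ/ are all [−high], [−low], [+back], and no other segment in the inventory matches all three values. Dropping any one of them over-generates: [−low, +back] alone would also admit /u/; [−high, +back] alone would also admit /ɒ/; [−high, −low] alone would also admit /œ/. No other combination of two listed features picks out exactly this set either, so fewer than three features will not do.

[−high, −low, +back]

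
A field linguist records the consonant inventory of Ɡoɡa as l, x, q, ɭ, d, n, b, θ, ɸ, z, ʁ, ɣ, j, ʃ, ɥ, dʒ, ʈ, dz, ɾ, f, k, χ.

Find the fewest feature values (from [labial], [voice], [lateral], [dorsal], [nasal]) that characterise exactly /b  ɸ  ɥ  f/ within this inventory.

Every target segment is [+labial] and no other inventory member is, so one feature is enough.

[+labial]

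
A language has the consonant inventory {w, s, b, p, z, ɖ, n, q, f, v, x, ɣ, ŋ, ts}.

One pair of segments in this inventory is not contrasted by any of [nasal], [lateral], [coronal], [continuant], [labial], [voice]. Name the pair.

/v/ (voiced labiodental fricative) and /w/ (labial-velar glide) are both [-nasal], [-lateral], [-coronal], [+continuant], [+labial], [+voice], so none of the listed features separates them. (They do differ in [sonorant], [round] and [dorsal], which are not among the given features.) Every other pair in the inventory differs on at least one listed feature.

v, w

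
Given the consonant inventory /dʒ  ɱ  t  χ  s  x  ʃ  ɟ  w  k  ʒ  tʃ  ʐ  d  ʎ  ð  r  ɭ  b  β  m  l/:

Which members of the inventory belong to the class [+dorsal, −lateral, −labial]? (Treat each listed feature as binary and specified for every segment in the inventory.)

The [+dorsal] segments are /χ, x, ɟ, w, k, ʎ/.
Within that set, [−lateral] gives /χ, x, ɟ, w, k/.
Of those, [−labial] leaves /χ, x, ɟ, k/.

χ, x, ɟ, k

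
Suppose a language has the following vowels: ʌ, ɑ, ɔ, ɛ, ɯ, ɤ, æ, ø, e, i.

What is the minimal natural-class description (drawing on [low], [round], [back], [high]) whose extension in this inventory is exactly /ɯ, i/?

[+high]

/ɯ, i/ are exactly the [+high] segments in the inventory, so a single feature suffices.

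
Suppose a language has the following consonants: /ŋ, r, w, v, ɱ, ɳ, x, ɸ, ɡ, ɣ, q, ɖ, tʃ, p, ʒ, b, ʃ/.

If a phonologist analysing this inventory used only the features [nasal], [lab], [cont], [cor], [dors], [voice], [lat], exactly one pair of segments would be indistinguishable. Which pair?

Both /ʒ/ and /r/ are [−nasal], [−labial], [+continuant], [+coronal], [−dorsal], [+voice], [−lateral]. Since the list omits [sonorant], [strident] and [anterior] — which do distinguish the voiced postalveolar fricative from the alveolar trill — this pair collapses; all other pairs remain distinct.

ʒ, r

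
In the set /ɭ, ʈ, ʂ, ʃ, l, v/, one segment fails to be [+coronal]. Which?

v

/v/ is the voiced labiodental fricative, which is [−coronal]; the rest — /ɭ, ʂ, ʈ, l, ʃ/ — are [+coronal].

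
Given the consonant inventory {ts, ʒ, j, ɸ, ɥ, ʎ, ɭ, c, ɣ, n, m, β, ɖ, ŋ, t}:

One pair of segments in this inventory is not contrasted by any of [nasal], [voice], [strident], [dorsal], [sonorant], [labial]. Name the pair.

On the given features, /ʎ/ and /j/ have an identical profile: [−nasal], [+voice], [−strident], [+dorsal], [+sonorant], [−labial]. No other two segments in the inventory coincide on all 6 features. (They do differ in [lateral], which is not among the given features.)

ʎ, j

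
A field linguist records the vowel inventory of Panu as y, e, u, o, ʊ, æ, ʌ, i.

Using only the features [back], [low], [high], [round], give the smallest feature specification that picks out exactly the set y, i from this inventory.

[+high, -back]

Every target segment is [+high], [-back]; each remaining inventory member fails at least one of these. Each conjunct is needed — [-back] alone would also admit /e, æ/; [+high] alone would also admit /u, ʊ/ — and no other single listed feature has exactly this extension, so two is the minimum.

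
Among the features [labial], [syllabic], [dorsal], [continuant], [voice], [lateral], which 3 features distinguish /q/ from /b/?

[voice], [labial], [dorsal]

/q/ is the voiceless uvular stop and /b/ is the voiced bilabial stop. Both are [−syllabic], [−continuant], [−lateral]. /q/ is [−voice] while /b/ is [+voice]; /q/ is [−labial] while /b/ is [+labial]; /q/ is [+dorsal] while /b/ is [−dorsal], so the distinguishing features are [voice], [labial], [dorsal].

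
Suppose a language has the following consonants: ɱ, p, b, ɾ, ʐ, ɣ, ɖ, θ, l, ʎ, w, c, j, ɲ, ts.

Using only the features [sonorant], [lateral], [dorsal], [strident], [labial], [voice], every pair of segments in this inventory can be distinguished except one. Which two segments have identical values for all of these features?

/ɲ/ (palatal nasal) and /j/ (palatal glide) are both [+sonorant], [-lateral], [+dorsal], [-strident], [-labial], [+voice], so none of the listed features separates them. (They do differ in [nasal] and [continuant], which are not among the given features.) Every other pair in the inventory differs on at least one listed feature.

ɲ, j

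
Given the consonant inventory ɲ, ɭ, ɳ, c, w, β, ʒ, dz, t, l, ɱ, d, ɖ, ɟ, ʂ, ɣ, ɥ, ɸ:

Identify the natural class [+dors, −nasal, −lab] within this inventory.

Among the inventory, the [+dorsal] segments are /ɲ, c, w, ɟ, ɣ, ɥ/.
Within that set, [−nasal] gives /c, w, ɟ, ɣ, ɥ/.
Within that set, [−labial] leaves /c, ɟ, ɣ/.

c, ɟ, ɣ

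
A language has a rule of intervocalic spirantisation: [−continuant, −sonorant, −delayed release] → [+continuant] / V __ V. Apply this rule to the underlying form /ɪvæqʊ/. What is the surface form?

/q/ satisfies [−continuant, −sonorant, −delayed release] and sits in V __ V. The [+continuant] counterpart of the voiceless uvular stop is /χ/. Other segments in /ɪvæqʊ/ either fail the structural description or are not in the environment, so the surface form is [ɪvæχʊ].

[ɪvæχʊ]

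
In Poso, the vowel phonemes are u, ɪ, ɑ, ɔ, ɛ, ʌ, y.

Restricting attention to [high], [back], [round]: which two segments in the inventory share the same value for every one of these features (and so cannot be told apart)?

ʌ, ɑ

/ʌ/ (mid back unrounded lax vowel) and /ɑ/ (low back unrounded vowel) are both [−high], [+back], [−round], so none of the listed features separates them. (They do differ in [low], which is not among the given features.) Every other pair in the inventory differs on at least one listed feature.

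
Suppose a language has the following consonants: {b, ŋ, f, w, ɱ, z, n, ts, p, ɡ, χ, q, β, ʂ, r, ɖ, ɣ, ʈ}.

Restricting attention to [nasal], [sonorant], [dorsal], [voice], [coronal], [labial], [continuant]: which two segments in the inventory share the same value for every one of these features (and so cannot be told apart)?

ts, ʈ

On the given features, /ts/ and /ʈ/ have an identical profile: [-nasal], [-sonorant], [-dorsal], [-voice], [+coronal], [-labial], [-continuant]. No other two segments in the inventory coincide on all 7 features. (They do differ in [strident], [delayed release] and [anterior], which are not among the given features.)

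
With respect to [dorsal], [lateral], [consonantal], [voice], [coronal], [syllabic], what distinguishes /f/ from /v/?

The two segments share [−dorsal], [−lateral], [+consonantal], [−coronal], [−syllabic]. The only feature from the list on which they differ: /f/ is [−voice] while /v/ is [+voice].

[voice]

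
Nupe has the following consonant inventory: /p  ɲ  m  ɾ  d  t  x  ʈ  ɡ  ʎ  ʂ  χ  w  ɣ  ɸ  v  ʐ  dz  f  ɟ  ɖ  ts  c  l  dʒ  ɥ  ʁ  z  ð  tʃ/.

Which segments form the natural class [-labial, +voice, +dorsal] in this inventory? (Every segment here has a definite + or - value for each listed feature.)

Eliminate segments failing any feature: /p, m, w, ɸ, v, f, ɥ/ are [+labial]; /ɾ, d, ʐ, dz, ɖ, l, dʒ, z, ð/ are [-dorsal]; /t, x, ʈ, ʂ, χ, ts, c, tʃ/ are [-voice]. The remaining /ɲ, ɡ, ʎ, ɣ, ɟ, ʁ/ satisfy [-labial], [+voice], [+dorsal].

ɲ, ɡ, ʎ, ɣ, ɟ, ʁ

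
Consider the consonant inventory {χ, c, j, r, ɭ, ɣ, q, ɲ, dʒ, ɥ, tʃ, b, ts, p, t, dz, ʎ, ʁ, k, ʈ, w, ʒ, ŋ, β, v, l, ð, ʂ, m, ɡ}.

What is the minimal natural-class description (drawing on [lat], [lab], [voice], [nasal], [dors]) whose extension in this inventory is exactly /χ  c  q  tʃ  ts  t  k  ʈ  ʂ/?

[-voice, -lab]

Every target segment is [-voice], [-labial]; each remaining inventory member fails at least one of these. Each conjunct is needed — [-labial] alone would also admit /j, r, ɭ, ɣ, …/; [-voice] alone would also admit /p/ — and no other single listed feature has exactly this extension, so two is the minimum.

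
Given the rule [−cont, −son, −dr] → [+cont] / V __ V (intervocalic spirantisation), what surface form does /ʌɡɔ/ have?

The only segment in the rule's environment that also matches [−cont, −son, −dr] is /ɡ/. Applying [+continuant] turns the voiced velar stop into /ɣ/ (voiced velar fricative), giving [ʌɣɔ].

[ʌɣɔ]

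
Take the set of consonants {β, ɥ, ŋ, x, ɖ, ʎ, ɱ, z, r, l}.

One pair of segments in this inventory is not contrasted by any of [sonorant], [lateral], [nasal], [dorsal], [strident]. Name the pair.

/β/ (voiced bilabial fricative) and /ɖ/ (voiced retroflex stop) are both [−sonorant], [−lateral], [−nasal], [−dorsal], [−strident], so none of the listed features separates them. (They do differ in [continuant], [labial] and [coronal], which are not among the given features.) Every other pair in the inventory differs on at least one listed feature.

β, ɖ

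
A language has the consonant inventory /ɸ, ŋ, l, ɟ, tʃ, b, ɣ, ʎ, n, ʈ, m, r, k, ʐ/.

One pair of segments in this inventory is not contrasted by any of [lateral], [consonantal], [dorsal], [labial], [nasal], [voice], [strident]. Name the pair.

ɣ, ɟ

Both /ɣ/ and /ɟ/ are [-lateral], [+consonantal], [+dorsal], [-labial], [-nasal], [+voice], [-strident]. Since the list omits [continuant] and [back] — which do distinguish the voiced velar fricative from the voiced palatal stop — this pair collapses; all other pairs remain distinct.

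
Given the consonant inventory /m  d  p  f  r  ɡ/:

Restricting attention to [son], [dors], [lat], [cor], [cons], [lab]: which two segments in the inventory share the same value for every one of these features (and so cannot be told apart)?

On the given features, /p/ and /f/ have an identical profile: [-sonorant], [-dorsal], [-lateral], [-coronal], [+consonantal], [+labial]. No other two segments in the inventory coincide on all 6 features. (They do differ in [continuant], which is not among the given features.)

p, f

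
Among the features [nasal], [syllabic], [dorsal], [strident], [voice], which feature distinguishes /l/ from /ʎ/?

[dorsal]

The two segments share [-nasal], [-syllabic], [-strident], [+voice]. The only feature from the list on which they differ: /l/ is [-dorsal] while /ʎ/ is [+dorsal].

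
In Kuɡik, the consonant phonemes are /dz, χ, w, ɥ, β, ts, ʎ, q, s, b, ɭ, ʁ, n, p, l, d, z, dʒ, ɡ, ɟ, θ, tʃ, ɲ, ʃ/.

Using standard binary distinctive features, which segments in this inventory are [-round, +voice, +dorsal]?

Eliminate segments failing any feature: /dz, β, b, ɭ, n, l, d, z, dʒ/ are [-dorsal]; /χ, ts, q, s, p, θ, tʃ, ʃ/ are [-voice]; /w, ɥ/ are [+round]. The remaining /ʎ, ʁ, ɡ, ɟ, ɲ/ satisfy [-round], [+voice], [+dorsal].

ʎ, ʁ, ɡ, ɟ, ɲ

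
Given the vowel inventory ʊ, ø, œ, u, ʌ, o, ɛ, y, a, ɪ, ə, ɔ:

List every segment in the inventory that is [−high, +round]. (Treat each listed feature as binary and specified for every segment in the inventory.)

Eliminate segments failing any feature: /ʊ, u, y, ɪ/ are [+high]; /ʌ, ɛ, a, ə/ are [−round]. The remaining /ø, œ, o, ɔ/ satisfy [−high], [+round].

ø, œ, o, ɔ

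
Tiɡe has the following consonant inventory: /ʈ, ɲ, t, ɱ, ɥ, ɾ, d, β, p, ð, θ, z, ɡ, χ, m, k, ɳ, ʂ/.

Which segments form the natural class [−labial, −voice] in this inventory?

Checking each segment against [−labial], [−voice]: /ʈ/ (voiceless retroflex stop), /t/ (voiceless alveolar stop), /θ/ (voiceless dental fricative), /χ/ (voiceless uvular fricative), /k/ (voiceless velar stop), /ʂ/ (voiceless retroflex fricative) satisfy every feature; every other segment in the inventory fails at least one.

ʈ, t, θ, χ, k, ʂ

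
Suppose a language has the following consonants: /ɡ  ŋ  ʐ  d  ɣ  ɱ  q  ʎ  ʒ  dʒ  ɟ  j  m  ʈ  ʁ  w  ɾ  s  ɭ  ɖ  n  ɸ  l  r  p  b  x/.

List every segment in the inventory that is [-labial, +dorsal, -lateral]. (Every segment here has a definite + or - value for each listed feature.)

ɡ, ŋ, ɣ, q, ɟ, j, ʁ, x

Eliminate segments failing any feature: /ʐ, d, ʒ, dʒ, ʈ, ɾ, s, ɭ, ɖ, n, l, r/ are [-dorsal]; /ɱ, m, w, ɸ, p, b/ are [+labial]; /ʎ/ is [+lateral]. The remaining /ɡ, ŋ, ɣ, q, ɟ, j, ʁ, x/ satisfy [-labial], [+dorsal], [-lateral].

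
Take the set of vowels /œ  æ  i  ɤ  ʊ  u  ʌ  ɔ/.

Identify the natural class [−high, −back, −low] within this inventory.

œ

Checking each segment against [−high], [−back], [−low]: /œ/ (mid front rounded lax vowel) satisfies every feature; every other segment in the inventory fails at least one.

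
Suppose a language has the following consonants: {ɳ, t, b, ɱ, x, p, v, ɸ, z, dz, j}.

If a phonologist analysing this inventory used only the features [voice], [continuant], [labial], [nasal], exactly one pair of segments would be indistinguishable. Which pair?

On the given features, /j/ and /z/ have an identical profile: [+voice], [+continuant], [-labial], [-nasal]. No other two segments in the inventory coincide on all 4 features. (They do differ in [sonorant], [strident] and [dorsal], which are not among the given features.)

j, z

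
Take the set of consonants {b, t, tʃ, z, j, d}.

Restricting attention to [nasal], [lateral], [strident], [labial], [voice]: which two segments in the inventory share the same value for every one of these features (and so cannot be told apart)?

d, j

/d/ (voiced alveolar stop) and /j/ (palatal glide) are both [−nasal], [−lateral], [−strident], [−labial], [+voice], so none of the listed features separates them. (They do differ in [sonorant], [continuant] and [dorsal], which are not among the given features.) Every other pair in the inventory differs on at least one listed feature.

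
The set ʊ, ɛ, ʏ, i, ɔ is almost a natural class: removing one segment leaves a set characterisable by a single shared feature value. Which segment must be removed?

/ɛ, ʏ, ʊ, ɔ/ are all [-tense], but /i/ (high front unrounded tense vowel) is [+tense]. No other single segment can be removed to leave a set sharing one feature value that the removed segment lacks, so /i/ is the odd one out.

i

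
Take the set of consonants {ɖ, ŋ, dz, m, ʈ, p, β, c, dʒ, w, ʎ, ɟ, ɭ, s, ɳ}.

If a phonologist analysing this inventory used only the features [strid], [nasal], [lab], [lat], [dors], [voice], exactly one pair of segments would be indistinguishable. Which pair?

dz, dʒ

Both /dz/ and /dʒ/ are [+strident], [-nasal], [-labial], [-lateral], [-dorsal], [+voice]. Since the list omits [anterior] and [distributed] — which do distinguish the voiced alveolar affricate from the voiced postalveolar affricate — this pair collapses; all other pairs remain distinct.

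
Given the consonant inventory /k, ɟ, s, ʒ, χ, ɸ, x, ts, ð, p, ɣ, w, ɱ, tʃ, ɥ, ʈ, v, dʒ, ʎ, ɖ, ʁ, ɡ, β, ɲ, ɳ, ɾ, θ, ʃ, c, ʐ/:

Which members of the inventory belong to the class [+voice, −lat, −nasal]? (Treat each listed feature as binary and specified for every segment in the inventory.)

ɟ, ʒ, ð, ɣ, w, ɥ, v, dʒ, ɖ, ʁ, ɡ, β, ɾ, ʐ

Checking each segment against [+voice], [−lateral], [−nasal]: /ɟ/ (voiced palatal stop), /ʒ/ (voiced postalveolar fricative), /ð/ (voiced dental fricative), /ɣ/ (voiced velar fricative), /w/ (labial-velar glide), /ɥ/ (labial-palatal glide), among others, satisfy every feature; every other segment in the inventory fails at least one.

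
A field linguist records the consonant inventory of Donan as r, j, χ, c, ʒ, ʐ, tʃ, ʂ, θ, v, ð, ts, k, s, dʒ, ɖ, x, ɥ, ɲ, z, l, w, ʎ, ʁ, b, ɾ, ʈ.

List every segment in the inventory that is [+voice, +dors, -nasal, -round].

Checking each segment against [+voice], [+dorsal], [-nasal], [-round]: /j/ (palatal glide), /ʎ/ (palatal lateral approximant), /ʁ/ (voiced uvular fricative) satisfy every feature; every other segment in the inventory fails at least one.

j, ʎ, ʁ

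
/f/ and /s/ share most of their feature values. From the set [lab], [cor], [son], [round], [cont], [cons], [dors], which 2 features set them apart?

/f/ is the voiceless labiodental fricative and /s/ is the voiceless alveolar fricative. Both are [-sonorant], [-round], [+continuant], [+consonantal], [-dorsal]. /f/ is [+labial] while /s/ is [-labial]; /f/ is [-coronal] while /s/ is [+coronal], so the distinguishing features are [labial], [coronal].

[labial], [coronal]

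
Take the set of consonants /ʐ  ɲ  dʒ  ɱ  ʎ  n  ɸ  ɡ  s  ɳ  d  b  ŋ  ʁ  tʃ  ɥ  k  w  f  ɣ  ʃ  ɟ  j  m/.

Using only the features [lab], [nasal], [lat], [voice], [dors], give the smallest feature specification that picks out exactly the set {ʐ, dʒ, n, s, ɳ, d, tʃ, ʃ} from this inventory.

[-lab, -dors]

Every target segment is [-labial], [-dorsal]; each remaining inventory member fails at least one of these. Each conjunct is needed — [-dorsal] alone would also admit /ɱ, ɸ, b, f, …/; [-labial] alone would also admit /ɲ, ʎ, ɡ, ŋ, …/ — and no other single listed feature has exactly this extension, so two is the minimum.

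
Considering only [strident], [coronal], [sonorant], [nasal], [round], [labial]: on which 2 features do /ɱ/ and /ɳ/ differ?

/ɱ/ is the labiodental nasal and /ɳ/ is the retroflex nasal. Both are [-strident], [+sonorant], [+nasal], [-round]. /ɱ/ is [+labial] while /ɳ/ is [-labial]; /ɱ/ is [-coronal] while /ɳ/ is [+coronal], so the distinguishing features are [labial], [coronal].

[labial], [coronal]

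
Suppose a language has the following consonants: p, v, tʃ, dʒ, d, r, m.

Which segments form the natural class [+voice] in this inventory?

v, dʒ, d, r, m

The [+voice] segments here are /v, dʒ, d, r, m/; the remaining /p, tʃ/ are [−voice].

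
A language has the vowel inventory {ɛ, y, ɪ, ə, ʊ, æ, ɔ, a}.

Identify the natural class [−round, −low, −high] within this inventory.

ɛ, ə

First, the [−round] segments are /ɛ, ɪ, ə, æ, a/.
Within that set, [−low] gives /ɛ, ɪ, ə/.
Among these, [−high] leaves /ɛ, ə/.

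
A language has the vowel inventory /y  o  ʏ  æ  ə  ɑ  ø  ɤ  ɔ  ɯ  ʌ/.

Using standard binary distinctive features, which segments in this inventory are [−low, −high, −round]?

Eliminate segments failing any feature: /y, ʏ, ɯ/ are [+high]; /o, ø, ɔ/ are [+round]; /æ, ɑ/ are [+low]. The remaining /ə, ɤ, ʌ/ satisfy [−low], [−high], [−round].

ə, ɤ, ʌ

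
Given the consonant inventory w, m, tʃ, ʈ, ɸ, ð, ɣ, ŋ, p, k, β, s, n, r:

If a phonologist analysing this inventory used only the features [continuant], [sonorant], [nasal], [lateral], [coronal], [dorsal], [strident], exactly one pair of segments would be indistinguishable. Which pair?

ɸ, β

On the given features, /ɸ/ and /β/ have an identical profile: [+continuant], [−sonorant], [−nasal], [−lateral], [−coronal], [−dorsal], [−strident]. No other two segments in the inventory coincide on all 7 features. (They do differ in [voice], which is not among the given features.)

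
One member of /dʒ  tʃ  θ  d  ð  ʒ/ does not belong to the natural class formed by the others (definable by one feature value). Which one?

The remaining segments after removing /d/ share [+distributed]; /d/ (voiced alveolar stop) is [-distributed]. For every other candidate removal, the leftover set fails to share any single feature value that the removed segment lacks.

d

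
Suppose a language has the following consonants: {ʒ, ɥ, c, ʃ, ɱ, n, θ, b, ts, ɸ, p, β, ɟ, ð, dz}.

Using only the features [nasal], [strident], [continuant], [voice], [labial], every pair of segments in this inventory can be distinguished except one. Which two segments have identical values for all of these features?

β, ɥ

/β/ (voiced bilabial fricative) and /ɥ/ (labial-palatal glide) are both [-nasal], [-strident], [+continuant], [+voice], [+labial], so none of the listed features separates them. (They do differ in [sonorant], [round] and [dorsal], which are not among the given features.) Every other pair in the inventory differs on at least one listed feature.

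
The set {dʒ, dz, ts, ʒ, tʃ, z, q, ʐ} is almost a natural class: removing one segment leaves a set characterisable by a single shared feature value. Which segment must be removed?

q

[strident] (equivalently [coronal], [dorsal]) groups all but one: /ts, dz, z, ʒ, dʒ, ʐ, tʃ/ share [+strident] while /q/ (voiceless uvular stop) alone is [−strident]. Removing any other segment would not leave a single-feature class that excludes it.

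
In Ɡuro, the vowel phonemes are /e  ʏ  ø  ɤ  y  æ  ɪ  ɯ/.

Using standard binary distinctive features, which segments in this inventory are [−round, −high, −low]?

e, ɤ

The [−round] segments are /e, ɤ, æ, ɪ, ɯ/.
Within that set, [−high] gives /e, ɤ, æ/.
Then [−low] leaves /e, ɤ/.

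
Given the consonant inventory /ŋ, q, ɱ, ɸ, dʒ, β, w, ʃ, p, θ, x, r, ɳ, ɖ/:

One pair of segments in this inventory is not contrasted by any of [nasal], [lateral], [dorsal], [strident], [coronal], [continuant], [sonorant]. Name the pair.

ɸ, β

Both /ɸ/ and /β/ are [−nasal], [−lateral], [−dorsal], [−strident], [−coronal], [+continuant], [−sonorant]. Since the list omits [voice] — which does distinguish the voiceless bilabial fricative from the voiced bilabial fricative — this pair collapses; all other pairs remain distinct.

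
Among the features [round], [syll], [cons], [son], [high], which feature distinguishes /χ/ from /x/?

The two segments share [−round], [−syllabic], [+consonantal], [−sonorant]. The only feature from the list on which they differ: /χ/ is [−high] while /x/ is [+high].

[high]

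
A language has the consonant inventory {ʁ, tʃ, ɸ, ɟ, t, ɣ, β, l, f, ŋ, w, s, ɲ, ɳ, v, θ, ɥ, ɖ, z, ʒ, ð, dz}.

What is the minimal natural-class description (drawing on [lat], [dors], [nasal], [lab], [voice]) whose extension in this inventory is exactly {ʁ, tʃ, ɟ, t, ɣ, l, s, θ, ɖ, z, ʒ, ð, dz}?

[-nasal, -lab]

Every target segment is [-nasal], [-labial]; each remaining inventory member fails at least one of these. Each conjunct is needed — [-labial] alone would also admit /ŋ, ɲ, ɳ/; [-nasal] alone would also admit /ɸ, β, f, w, …/ — and no other single listed feature has exactly this extension, so two is the minimum.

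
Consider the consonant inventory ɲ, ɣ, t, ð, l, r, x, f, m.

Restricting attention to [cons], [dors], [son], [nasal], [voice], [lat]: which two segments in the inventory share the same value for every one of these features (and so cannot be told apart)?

Both /t/ and /f/ are [+consonantal], [-dorsal], [-sonorant], [-nasal], [-voice], [-lateral]. Since the list omits [continuant], [labial] and [coronal] — which do distinguish the voiceless alveolar stop from the voiceless labiodental fricative — this pair collapses; all other pairs remain distinct.

t, f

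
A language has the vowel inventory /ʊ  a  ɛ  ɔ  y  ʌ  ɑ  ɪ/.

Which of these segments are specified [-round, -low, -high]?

Among the inventory, the [-round] segments are /a, ɛ, ʌ, ɑ, ɪ/.
Within that set, [-low] gives /ɛ, ʌ, ɪ/.
Then [-high] leaves /ɛ, ʌ/.

ɛ, ʌ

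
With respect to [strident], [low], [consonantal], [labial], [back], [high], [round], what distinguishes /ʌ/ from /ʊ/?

The two segments share [−strident], [−low], [−consonantal], [+back]. The only features from the list on which they differ: /ʌ/ is [−labial] while /ʊ/ is [+labial]; /ʌ/ is [−round] while /ʊ/ is [+round]; /ʌ/ is [−high] while /ʊ/ is [+high].

[labial], [round], [high]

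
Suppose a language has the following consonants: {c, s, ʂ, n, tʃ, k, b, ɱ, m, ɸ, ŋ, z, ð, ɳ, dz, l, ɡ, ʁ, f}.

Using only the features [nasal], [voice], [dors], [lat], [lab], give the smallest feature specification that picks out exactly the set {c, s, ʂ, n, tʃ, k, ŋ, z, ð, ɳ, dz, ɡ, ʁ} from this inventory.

The class [-lateral], [-labial] has exactly /c, s, ʂ, n, tʃ, k, ŋ, z, ð, ɳ, dz, ɡ, ʁ/ as its extension in this inventory. No smaller conjunction from the listed features achieves this: [-labial] alone would also admit /l/; [-lateral] alone would also admit /b, ɱ, m, ɸ, …/; and checking the remaining single features turns up none with this extension.

[-lat, -lab]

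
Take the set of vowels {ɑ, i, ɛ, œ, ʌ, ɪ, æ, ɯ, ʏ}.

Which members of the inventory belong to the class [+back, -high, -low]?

ʌ

First, the [+back] segments are /ɑ, ʌ, ɯ/.
Of those, [-high] gives /ɑ, ʌ/.
Then [-low] leaves /ʌ/.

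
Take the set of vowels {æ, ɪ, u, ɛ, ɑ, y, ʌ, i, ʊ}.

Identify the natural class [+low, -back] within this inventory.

æ

Eliminate segments failing any feature: /ɪ, u, ɛ, y, ʌ, i, ʊ/ are [-low]; /ɑ/ is [+back]. The remaining /æ/ satisfy [+low], [-back].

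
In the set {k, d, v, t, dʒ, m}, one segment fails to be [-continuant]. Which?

/v/ is the voiced labiodental fricative, which is [+continuant]; the rest — /dʒ, k, m, t, d/ — are [-continuant].

v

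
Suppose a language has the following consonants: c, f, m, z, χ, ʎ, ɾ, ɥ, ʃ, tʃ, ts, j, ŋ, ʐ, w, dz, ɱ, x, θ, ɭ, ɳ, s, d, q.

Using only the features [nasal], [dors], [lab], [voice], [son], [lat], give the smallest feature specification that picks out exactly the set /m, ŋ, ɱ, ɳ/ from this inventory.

[+nasal]

Every target segment is [+nasal] and no other inventory member is, so one feature is enough.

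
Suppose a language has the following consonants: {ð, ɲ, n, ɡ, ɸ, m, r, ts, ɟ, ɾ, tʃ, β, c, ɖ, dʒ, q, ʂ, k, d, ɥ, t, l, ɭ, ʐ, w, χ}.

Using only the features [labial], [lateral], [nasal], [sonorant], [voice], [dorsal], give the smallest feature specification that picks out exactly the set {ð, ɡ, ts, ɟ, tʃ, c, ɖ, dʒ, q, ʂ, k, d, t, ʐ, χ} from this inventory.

[−sonorant, −labial]

The class [−sonorant], [−labial] has exactly /ð, ɡ, ts, ɟ, tʃ, c, ɖ, dʒ, q, ʂ, k, d, t, ʐ, χ/ as its extension in this inventory. No smaller conjunction from the listed features achieves this: [−labial] alone would also admit /ɲ, n, r, ɾ, …/; [−sonorant] alone would also admit /ɸ, β/; and checking the remaining single features turns up none with this extension.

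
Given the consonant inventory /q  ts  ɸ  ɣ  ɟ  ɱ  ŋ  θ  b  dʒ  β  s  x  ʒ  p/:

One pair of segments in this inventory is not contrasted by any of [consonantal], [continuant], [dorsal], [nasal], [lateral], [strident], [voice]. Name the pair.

θ, ɸ

On the given features, /θ/ and /ɸ/ have an identical profile: [+consonantal], [+continuant], [-dorsal], [-nasal], [-lateral], [-strident], [-voice]. No other two segments in the inventory coincide on all 7 features. (They do differ in [labial] and [coronal], which are not among the given features.)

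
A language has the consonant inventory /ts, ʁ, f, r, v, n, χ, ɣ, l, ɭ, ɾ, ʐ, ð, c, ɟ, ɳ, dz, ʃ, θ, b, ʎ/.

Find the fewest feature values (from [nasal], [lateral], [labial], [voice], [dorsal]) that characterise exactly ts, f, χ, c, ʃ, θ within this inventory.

The target set is precisely the extension of [−voice] in this inventory.

[−voice]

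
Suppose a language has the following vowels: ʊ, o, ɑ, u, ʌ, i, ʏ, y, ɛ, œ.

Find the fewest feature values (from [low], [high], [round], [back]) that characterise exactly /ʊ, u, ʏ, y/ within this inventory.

The class [+high], [+round] has exactly /ʊ, u, ʏ, y/ as its extension in this inventory. No smaller conjunction from the listed features achieves this: [+round] alone would also admit /o, œ/; [+high] alone would also admit /i/; and checking the remaining single features turns up none with this extension.

[+high, +round]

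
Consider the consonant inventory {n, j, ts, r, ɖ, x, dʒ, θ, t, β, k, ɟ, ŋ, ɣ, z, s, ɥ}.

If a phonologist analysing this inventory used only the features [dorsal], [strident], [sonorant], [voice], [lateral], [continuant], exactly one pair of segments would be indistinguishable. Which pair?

/ɥ/ (labial-palatal glide) and /j/ (palatal glide) are both [+dorsal], [−strident], [+sonorant], [+voice], [−lateral], [+continuant], so none of the listed features separates them. (They do differ in [labial] and [round], which are not among the given features.) Every other pair in the inventory differs on at least one listed feature.

ɥ, j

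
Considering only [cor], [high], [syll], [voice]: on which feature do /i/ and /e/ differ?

/i/ (high front unrounded tense vowel) and /e/ (mid front unrounded tense vowel) agree on [-coronal], [+syllabic], [+voice]. They differ on [high] (/i/ [+], /e/ [-]).

[high]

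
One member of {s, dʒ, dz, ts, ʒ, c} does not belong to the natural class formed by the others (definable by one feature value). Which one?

/ʒ, s, ts, dʒ, dz/ are all [+strident], but /c/ (voiceless palatal stop) is [−strident]. No other single segment can be removed to leave a set sharing one feature value that the removed segment lacks, so /c/ is the odd one out.

c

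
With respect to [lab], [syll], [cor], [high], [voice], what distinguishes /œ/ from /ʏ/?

/œ/ is the mid front rounded lax vowel and /ʏ/ is the high front rounded lax vowel. Both are [+labial], [+syllabic], [-coronal], [+voice]. /œ/ is [-high] while /ʏ/ is [+high], so the distinguishing feature is [high].

[high]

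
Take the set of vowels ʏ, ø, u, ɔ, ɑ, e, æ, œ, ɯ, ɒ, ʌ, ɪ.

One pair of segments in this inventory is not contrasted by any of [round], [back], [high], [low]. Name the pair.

/œ/ (mid front rounded lax vowel) and /ø/ (mid front rounded tense vowel) are both [+round], [-back], [-high], [-low], so none of the listed features separates them. (They do differ in [tense], which is not among the given features.) Every other pair in the inventory differs on at least one listed feature.

œ, ø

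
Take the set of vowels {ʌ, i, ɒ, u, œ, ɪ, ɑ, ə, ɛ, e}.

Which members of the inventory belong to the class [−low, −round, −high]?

Eliminate segments failing any feature: /i, ɪ/ are [+high]; /ɒ, ɑ/ are [+low]; /u, œ/ are [+round]. The remaining /ʌ, ə, ɛ, e/ satisfy [−low], [−round], [−high].

ʌ, ə, ɛ, e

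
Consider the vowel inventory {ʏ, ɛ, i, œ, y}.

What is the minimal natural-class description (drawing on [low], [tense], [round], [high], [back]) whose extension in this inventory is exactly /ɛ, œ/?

[-high]

Every target segment is [-high] and no other inventory member is, so one feature is enough.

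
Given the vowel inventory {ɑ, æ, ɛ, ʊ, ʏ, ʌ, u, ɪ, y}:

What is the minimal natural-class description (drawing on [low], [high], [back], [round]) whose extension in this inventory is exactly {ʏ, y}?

/ʏ, y/ are all [-back], [+round], and no other segment in the inventory matches both values. Dropping any one of them over-generates: [+round] alone would also admit /ʊ, u/; [-back] alone would also admit /æ, ɛ, ɪ/. No other single listed feature picks out exactly this set either, so fewer than two features will not do.

[-back, +round]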